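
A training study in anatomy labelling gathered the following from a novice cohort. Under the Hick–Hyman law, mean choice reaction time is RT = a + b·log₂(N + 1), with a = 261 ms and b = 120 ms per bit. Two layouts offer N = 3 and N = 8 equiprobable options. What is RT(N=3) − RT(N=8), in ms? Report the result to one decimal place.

-140.4

RT(3) = 261 + 120·log₂(4) = 261 + 120·2.0000 = 501.0000 ms.
RT(8) = 261 + 120·log₂(9) = 261 + 120·3.1699 = 641.3880 ms.
Difference = 501.0000 − 641.3880 = -140.3880 ≈ -140.4 ms.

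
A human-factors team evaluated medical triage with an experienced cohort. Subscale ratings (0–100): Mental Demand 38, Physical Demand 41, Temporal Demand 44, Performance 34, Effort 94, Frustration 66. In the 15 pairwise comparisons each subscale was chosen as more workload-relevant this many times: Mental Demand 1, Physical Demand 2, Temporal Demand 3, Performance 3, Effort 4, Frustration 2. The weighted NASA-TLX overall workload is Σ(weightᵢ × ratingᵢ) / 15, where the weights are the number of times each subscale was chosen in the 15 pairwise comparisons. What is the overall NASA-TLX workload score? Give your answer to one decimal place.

57.5

The tallies are the weights (they sum to 15).
Weighted sum = 1·38 + 2·41 + 3·44 + 3·34 + 4·94 + 2·66
            = 38 + 82 + 132 + 102 + 376 + 132 = 862.
Overall workload = 862 / 15 = 57.4667 ≈ 57.5.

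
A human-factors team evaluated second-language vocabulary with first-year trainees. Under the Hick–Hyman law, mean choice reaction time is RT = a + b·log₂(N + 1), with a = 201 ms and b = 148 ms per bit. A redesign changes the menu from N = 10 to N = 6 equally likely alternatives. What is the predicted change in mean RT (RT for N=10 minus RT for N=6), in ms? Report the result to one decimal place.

96.5

RT(10) = 201 + 148·log₂(11) = 201 + 148·3.4594 = 712.9912 ms.
RT(6) = 201 + 148·log₂(7) = 201 + 148·2.8074 = 616.4952 ms.
Difference = 712.9912 − 616.4952 = 96.4960 ≈ 96.5 ms.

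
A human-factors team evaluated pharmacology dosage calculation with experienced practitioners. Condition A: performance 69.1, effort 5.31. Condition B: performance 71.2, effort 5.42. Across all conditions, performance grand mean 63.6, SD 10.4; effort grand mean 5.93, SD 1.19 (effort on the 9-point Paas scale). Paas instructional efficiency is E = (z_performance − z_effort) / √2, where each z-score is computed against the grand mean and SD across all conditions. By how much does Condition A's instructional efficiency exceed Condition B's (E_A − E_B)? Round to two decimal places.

-0.08

Condition A: z_P = (69.1 − 63.6)/10.4 = 0.5288; z_E = (5.31 − 5.93)/1.19 = -0.5210; E_A = (0.5288 − (-0.5210))/√2 = 0.7423.
Condition B: z_P = (71.2 − 63.6)/10.4 = 0.7308; z_E = (5.42 − 5.93)/1.19 = -0.4286; E_B = (0.7308 − (-0.4286))/√2 = 0.8198.
E_A − E_B = 0.7423 − 0.8198 = -0.0775 ≈ -0.08.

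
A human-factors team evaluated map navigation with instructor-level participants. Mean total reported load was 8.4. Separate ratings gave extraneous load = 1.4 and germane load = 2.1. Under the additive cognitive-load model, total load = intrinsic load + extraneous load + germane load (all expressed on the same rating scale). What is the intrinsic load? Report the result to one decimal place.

intrinsic load = total − extraneous − germane
             = 8.4 − 1.4 − 2.1 = 4.9.

4.9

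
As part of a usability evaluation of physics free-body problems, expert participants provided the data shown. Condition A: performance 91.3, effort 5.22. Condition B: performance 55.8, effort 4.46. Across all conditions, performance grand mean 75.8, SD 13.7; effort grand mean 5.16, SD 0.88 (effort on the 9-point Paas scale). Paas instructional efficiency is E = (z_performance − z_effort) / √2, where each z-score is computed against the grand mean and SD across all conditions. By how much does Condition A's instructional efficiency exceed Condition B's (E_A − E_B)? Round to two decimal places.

Condition A: z_P = (91.3 − 75.8)/13.7 = 1.1314; z_E = (5.22 − 5.16)/0.88 = 0.0682; E_A = (1.1314 − 0.0682)/√2 = 0.7518.
Condition B: z_P = (55.8 − 75.8)/13.7 = -1.4599; z_E = (4.46 − 5.16)/0.88 = -0.7955; E_B = (-1.4599 − (-0.7955))/√2 = -0.4698.
E_A − E_B = 0.7518 − (-0.4698) = 1.2216 ≈ 1.22.

1.22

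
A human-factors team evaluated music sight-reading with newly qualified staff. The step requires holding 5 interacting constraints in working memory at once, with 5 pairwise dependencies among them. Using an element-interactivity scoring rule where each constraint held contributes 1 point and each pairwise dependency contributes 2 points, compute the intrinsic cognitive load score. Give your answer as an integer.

Element contribution: 5 × 1 = 5.
Interaction contribution: 5 × 2 = 10.
Intrinsic load = 5 + 10 = 15.

15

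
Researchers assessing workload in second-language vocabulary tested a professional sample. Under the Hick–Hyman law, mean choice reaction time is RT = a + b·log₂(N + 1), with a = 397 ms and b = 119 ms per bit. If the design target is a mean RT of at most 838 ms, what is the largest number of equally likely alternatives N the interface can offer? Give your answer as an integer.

Set 397 + 119·log₂(N + 1) ≤ 838.
log₂(N + 1) ≤ (838 − 397) / 119 = 3.7059.
N + 1 ≤ 2^3.7059 = 13.0493.
N ≤ 12.0493, so the largest integer N is 12.

12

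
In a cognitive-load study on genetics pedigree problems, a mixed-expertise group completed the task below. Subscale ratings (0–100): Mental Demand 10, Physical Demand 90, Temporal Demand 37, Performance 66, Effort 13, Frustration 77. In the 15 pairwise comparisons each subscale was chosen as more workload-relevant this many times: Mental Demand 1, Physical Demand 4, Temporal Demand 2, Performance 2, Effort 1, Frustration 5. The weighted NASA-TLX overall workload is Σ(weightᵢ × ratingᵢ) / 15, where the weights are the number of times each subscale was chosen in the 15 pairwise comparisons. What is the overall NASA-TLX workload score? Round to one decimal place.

64.9

The tallies are the weights (they sum to 15).
Weighted sum = 1·10 + 4·90 + 2·37 + 2·66 + 1·13 + 5·77
            = 10 + 360 + 74 + 132 + 13 + 385 = 974.
Overall workload = 974 / 15 = 64.9333 ≈ 64.9.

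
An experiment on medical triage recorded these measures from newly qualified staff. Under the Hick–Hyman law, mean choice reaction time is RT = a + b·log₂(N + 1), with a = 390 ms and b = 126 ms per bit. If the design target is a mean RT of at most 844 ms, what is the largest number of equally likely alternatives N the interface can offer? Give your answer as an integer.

Set 390 + 126·log₂(N + 1) ≤ 844.
log₂(N + 1) ≤ (844 − 390) / 126 = 3.6032.
N + 1 ≤ 2^3.6032 = 12.1527.
N ≤ 11.1527, so the largest integer N is 11.

11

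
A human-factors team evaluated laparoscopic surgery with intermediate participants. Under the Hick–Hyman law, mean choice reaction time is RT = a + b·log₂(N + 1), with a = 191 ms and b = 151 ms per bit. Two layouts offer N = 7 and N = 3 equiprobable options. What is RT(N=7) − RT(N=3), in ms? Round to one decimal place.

151.0

RT(7) = 191 + 151·log₂(8) = 191 + 151·3.0000 = 644.0000 ms.
RT(3) = 191 + 151·log₂(4) = 191 + 151·2.0000 = 493.0000 ms.
Difference = 644.0000 − 493.0000 = 151.0000 ≈ 151.0 ms.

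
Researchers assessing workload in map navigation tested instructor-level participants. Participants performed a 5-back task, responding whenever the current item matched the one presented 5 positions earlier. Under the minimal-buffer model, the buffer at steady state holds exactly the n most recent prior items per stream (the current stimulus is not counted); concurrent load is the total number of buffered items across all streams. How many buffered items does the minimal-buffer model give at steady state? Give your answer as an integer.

The buffer holds the 5 most recent prior items.
Steady-state concurrent load = 5 items.

5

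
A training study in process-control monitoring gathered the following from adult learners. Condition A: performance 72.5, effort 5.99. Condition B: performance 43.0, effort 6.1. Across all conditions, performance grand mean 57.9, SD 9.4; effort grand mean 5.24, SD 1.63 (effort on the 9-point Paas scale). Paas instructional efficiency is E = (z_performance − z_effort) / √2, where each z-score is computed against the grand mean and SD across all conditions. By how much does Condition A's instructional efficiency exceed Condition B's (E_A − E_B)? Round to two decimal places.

2.27

Condition A: z_P = (72.5 − 57.9)/9.4 = 1.5532; z_E = (5.99 − 5.24)/1.63 = 0.4601; E_A = (1.5532 − 0.4601)/√2 = 0.7729.
Condition B: z_P = (43.0 − 57.9)/9.4 = -1.5851; z_E = (6.1 − 5.24)/1.63 = 0.5276; E_B = (-1.5851 − 0.5276)/√2 = -1.4939.
E_A − E_B = 0.7729 − (-1.4939) = 2.2668 ≈ 2.27.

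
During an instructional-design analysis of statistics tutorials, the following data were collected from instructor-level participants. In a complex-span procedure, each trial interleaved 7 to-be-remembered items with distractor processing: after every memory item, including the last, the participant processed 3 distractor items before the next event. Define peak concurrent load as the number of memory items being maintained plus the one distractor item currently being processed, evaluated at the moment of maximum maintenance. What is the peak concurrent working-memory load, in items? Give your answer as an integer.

8

Maintenance is greatest during the distractor(s) after memory item 7: all 7 memory items are being held.
One distractor item is concurrently being processed.
Peak concurrent load = 7 + 1 = 8 items.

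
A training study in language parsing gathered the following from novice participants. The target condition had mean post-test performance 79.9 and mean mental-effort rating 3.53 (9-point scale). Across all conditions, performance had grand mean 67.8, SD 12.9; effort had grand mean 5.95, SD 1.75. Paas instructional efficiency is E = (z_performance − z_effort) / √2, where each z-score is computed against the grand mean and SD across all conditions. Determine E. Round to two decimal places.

z_performance = (79.9 − 67.8) / 12.9 = 12.1000 / 12.9 = 0.9380.
z_effort = (3.53 − 5.95) / 1.75 = -2.4200 / 1.75 = -1.3829.
z_P − z_E = 0.9380 − (-1.3829) = 2.3209.
E = 2.3209 / √2 = 2.3209 / 1.41421 = 1.6411 ≈ 1.64.

1.64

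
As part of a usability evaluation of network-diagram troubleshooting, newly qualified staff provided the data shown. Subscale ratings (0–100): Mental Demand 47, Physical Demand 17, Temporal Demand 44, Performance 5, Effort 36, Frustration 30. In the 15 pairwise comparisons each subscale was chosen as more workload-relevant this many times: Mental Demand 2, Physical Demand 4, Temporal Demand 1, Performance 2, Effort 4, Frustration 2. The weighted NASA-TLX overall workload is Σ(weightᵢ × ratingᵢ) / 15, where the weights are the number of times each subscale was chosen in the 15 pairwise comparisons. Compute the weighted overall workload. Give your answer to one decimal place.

The tallies are the weights (they sum to 15).
Weighted sum = 2·47 + 4·17 + 1·44 + 2·5 + 4·36 + 2·30
            = 94 + 68 + 44 + 10 + 144 + 60 = 420.
Overall workload = 420 / 15 = 28.0000 ≈ 28.0.

28.0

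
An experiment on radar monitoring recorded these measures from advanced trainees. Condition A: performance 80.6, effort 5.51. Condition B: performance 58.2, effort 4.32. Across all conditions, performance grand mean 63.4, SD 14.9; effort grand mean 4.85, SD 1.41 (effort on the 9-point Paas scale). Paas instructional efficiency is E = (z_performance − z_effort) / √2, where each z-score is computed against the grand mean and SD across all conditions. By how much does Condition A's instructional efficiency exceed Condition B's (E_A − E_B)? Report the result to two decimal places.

0.47

Condition A: z_P = (80.6 − 63.4)/14.9 = 1.1544; z_E = (5.51 − 4.85)/1.41 = 0.4681; E_A = (1.1544 − 0.4681)/√2 = 0.4853.
Condition B: z_P = (58.2 − 63.4)/14.9 = -0.3490; z_E = (4.32 − 4.85)/1.41 = -0.3759; E_B = (-0.3490 − (-0.3759))/√2 = 0.0190.
E_A − E_B = 0.4853 − 0.0190 = 0.4663 ≈ 0.47.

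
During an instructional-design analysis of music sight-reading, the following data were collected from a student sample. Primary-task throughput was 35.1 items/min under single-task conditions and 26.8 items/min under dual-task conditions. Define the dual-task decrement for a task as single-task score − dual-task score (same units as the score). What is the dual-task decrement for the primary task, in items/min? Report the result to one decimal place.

8.3

Decrement = 35.1 − 26.8 = 8.3000 items/min ≈ 8.3 items/min.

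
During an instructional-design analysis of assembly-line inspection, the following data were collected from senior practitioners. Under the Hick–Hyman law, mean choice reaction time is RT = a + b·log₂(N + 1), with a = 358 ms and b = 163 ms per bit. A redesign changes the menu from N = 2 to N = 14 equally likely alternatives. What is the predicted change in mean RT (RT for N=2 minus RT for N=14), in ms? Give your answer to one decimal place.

-378.5

RT(2) = 358 + 163·log₂(3) = 358 + 163·1.5850 = 616.3550 ms.
RT(14) = 358 + 163·log₂(15) = 358 + 163·3.9069 = 994.8247 ms.
Difference = 616.3550 − 994.8247 = -378.4697 ≈ -378.5 ms.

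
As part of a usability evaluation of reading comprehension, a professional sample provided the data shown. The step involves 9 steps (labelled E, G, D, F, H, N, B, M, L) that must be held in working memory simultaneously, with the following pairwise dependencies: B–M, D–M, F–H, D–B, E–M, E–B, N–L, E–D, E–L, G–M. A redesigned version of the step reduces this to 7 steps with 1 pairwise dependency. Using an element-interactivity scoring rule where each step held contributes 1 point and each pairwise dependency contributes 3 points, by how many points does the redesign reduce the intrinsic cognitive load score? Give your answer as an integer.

29

Original: 9 × 1 + 10 × 3 = 9 + 30 = 39.
Redesigned: 7 × 1 + 1 × 3 = 7 + 3 = 10.
Reduction = 39 − 10 = 29.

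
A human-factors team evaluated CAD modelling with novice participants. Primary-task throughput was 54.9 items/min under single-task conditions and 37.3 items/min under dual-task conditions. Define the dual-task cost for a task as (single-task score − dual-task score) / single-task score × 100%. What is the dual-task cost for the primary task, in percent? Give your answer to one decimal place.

32.1

Cost = (54.9 − 37.3) / 54.9 × 100%
     = 17.6000 / 54.9 × 100% = 32.0583%.
≈ 32.1%.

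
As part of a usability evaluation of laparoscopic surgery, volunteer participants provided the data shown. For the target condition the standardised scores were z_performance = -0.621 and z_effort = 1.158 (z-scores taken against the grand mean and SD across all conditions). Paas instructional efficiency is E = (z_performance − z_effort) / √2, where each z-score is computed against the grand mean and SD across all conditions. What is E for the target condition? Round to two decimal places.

-1.26

z_P − z_E = -0.621 − 1.158 = -1.7790.
E = -1.7790 / √2 = -1.7790 / 1.41421 = -1.2579 ≈ -1.26.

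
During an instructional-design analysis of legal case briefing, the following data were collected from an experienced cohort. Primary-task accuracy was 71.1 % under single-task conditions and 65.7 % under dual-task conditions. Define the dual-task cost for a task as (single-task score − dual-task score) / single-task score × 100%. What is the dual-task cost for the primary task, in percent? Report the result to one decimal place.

Cost = (71.1 − 65.7) / 71.1 × 100%
     = 5.4000 / 71.1 × 100% = 7.5949%.
≈ 7.6%.

7.6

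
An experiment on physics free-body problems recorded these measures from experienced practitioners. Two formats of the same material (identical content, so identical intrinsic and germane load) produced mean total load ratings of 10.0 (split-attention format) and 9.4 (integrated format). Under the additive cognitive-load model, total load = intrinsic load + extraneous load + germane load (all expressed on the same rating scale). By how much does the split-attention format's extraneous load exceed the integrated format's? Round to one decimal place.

0.6

Intrinsic and germane load are equal across formats, so the difference in total load equals the difference in extraneous load.
Extraneous-load difference = 10.0 − 9.4 = 0.6.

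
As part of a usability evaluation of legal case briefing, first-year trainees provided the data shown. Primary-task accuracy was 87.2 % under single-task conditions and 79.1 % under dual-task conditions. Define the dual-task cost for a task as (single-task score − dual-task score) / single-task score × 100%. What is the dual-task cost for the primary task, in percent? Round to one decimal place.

Cost = (87.2 − 79.1) / 87.2 × 100%
     = 8.1000 / 87.2 × 100% = 9.2890%.
≈ 9.3%.

9.3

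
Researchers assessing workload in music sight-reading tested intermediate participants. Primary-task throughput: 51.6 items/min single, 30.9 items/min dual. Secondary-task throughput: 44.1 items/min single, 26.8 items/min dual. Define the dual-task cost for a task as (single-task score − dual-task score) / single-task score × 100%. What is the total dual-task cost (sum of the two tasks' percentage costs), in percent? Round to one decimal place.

79.3

Primary cost = (51.6 − 30.9) / 51.6 × 100% = 40.1163%.
Secondary cost = (44.1 − 26.8) / 44.1 × 100% = 39.2290%.
Total = 40.1163% + 39.2290% = 79.3453% ≈ 79.3%.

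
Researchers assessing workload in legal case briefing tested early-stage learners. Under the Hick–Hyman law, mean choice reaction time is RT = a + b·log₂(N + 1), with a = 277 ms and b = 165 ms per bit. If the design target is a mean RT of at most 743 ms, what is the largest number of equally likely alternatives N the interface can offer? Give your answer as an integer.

6

Set 277 + 165·log₂(N + 1) ≤ 743.
log₂(N + 1) ≤ (743 − 277) / 165 = 2.8242.
N + 1 ≤ 2^2.8242 = 7.0822.
N ≤ 6.0822, so the largest integer N is 6.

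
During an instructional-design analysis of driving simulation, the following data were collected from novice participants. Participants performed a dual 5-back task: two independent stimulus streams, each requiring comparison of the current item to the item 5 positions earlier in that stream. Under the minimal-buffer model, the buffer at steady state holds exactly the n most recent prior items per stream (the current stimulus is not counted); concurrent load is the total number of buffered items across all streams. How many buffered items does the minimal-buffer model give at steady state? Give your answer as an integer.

Each stream's buffer holds its 5 most recent prior items.
Two independent streams: 2 × 5 = 10 buffered items at steady state.

10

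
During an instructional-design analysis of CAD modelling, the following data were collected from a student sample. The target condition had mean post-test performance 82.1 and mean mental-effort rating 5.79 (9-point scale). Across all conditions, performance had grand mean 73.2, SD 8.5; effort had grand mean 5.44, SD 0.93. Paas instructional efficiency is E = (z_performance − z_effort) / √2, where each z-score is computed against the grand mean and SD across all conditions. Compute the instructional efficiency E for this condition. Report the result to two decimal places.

0.47

z_performance = (82.1 − 73.2) / 8.5 = 8.9000 / 8.5 = 1.0471.
z_effort = (5.79 − 5.44) / 0.93 = 0.3500 / 0.93 = 0.3763.
z_P − z_E = 1.0471 − 0.3763 = 0.6708.
E = 0.6708 / √2 = 0.6708 / 1.41421 = 0.4743 ≈ 0.47.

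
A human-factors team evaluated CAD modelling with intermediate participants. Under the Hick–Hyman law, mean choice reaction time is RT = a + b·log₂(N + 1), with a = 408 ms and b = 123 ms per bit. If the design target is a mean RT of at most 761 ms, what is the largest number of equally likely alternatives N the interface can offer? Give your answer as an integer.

6

Set 408 + 123·log₂(N + 1) ≤ 761.
log₂(N + 1) ≤ (761 − 408) / 123 = 2.8699.
N + 1 ≤ 2^2.8699 = 7.3101.
N ≤ 6.3101, so the largest integer N is 6.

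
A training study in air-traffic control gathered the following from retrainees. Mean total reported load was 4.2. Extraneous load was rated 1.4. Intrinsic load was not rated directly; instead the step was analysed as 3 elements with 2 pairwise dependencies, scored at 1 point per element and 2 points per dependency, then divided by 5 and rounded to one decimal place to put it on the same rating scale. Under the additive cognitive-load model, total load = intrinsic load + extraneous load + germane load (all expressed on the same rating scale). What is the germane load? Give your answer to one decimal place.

1.4

Intrinsic (element-interactivity): (3 × 1 + 2 × 2) / 5 = 7 / 5 = 1.4000 → 1.4.
germane load = total − intrinsic − extraneous
             = 4.2 − 1.4 − 1.4 = 1.4.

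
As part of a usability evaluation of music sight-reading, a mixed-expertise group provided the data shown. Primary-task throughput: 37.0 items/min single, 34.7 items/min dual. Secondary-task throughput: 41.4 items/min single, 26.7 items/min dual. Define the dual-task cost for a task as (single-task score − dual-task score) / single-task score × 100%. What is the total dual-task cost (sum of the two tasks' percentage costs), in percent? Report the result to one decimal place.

41.7

Primary cost = (37.0 − 34.7) / 37.0 × 100% = 6.2162%.
Secondary cost = (41.4 − 26.7) / 41.4 × 100% = 35.5072%.
Total = 6.2162% + 35.5072% = 41.7234% ≈ 41.7%.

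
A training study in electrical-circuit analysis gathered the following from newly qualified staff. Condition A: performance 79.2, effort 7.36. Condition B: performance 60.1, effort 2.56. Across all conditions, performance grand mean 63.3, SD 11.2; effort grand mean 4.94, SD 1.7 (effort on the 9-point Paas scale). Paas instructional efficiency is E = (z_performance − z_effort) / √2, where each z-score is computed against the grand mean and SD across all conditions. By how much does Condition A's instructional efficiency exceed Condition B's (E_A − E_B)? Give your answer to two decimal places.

Condition A: z_P = (79.2 − 63.3)/11.2 = 1.4196; z_E = (7.36 − 4.94)/1.7 = 1.4235; E_A = (1.4196 − 1.4235)/√2 = -0.0028.
Condition B: z_P = (60.1 − 63.3)/11.2 = -0.2857; z_E = (2.56 − 4.94)/1.7 = -1.4000; E_B = (-0.2857 − (-1.4000))/√2 = 0.7879.
E_A − E_B = -0.0028 − 0.7879 = -0.7907 ≈ -0.79.

-0.79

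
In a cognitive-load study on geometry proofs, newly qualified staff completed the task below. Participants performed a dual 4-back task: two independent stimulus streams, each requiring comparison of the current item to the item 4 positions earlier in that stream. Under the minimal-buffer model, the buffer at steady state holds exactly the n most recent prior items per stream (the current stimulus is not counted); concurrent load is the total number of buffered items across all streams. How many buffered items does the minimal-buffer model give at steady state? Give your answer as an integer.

8

Each stream's buffer holds its 4 most recent prior items.
Two independent streams: 2 × 4 = 8 buffered items at steady state.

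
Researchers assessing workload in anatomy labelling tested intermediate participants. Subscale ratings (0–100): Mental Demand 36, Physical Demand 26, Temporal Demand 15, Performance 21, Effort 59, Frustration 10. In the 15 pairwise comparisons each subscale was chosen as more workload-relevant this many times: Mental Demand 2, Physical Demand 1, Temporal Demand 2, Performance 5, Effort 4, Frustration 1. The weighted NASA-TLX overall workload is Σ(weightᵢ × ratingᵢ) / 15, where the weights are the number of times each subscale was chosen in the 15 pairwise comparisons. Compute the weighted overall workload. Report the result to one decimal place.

31.9

The tallies are the weights (they sum to 15).
Weighted sum = 2·36 + 1·26 + 2·15 + 5·21 + 4·59 + 1·10
            = 72 + 26 + 30 + 105 + 236 + 10 = 479.
Overall workload = 479 / 15 = 31.9333 ≈ 31.9.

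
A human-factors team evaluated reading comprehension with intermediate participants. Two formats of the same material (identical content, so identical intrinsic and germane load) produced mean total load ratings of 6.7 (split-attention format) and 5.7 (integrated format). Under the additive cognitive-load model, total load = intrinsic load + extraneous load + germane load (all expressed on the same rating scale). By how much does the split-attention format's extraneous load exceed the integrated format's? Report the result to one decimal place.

Intrinsic and germane load are equal across formats, so the difference in total load equals the difference in extraneous load.
Extraneous-load difference = 6.7 − 5.7 = 1.0.

1.0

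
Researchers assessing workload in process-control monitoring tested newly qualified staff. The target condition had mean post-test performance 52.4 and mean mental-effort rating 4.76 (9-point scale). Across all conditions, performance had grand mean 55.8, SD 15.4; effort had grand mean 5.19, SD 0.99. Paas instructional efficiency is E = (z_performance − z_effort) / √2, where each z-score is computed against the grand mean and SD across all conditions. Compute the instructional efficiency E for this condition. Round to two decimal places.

0.15

z_performance = (52.4 − 55.8) / 15.4 = -3.4000 / 15.4 = -0.2208.
z_effort = (4.76 − 5.19) / 0.99 = -0.4300 / 0.99 = -0.4343.
z_P − z_E = -0.2208 − (-0.4343) = 0.2135.
E = 0.2135 / √2 = 0.2135 / 1.41421 = 0.1510 ≈ 0.15.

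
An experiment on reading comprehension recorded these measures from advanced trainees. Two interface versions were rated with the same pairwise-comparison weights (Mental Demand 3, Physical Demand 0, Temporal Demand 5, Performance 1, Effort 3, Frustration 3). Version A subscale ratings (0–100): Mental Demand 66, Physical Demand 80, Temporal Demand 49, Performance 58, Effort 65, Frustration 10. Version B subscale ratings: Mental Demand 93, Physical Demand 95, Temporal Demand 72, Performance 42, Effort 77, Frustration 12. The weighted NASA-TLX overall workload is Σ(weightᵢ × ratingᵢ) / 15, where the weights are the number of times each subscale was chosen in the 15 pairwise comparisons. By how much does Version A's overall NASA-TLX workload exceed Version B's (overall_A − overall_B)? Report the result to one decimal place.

Version A weighted sum = 3·66 + 0·80 + 5·49 + 1·58 + 3·65 + 3·10 = 198 + 0 + 245 + 58 + 195 + 30 = 726; overall_A = 726/15 = 48.4000.
Version B weighted sum = 3·93 + 0·95 + 5·72 + 1·42 + 3·77 + 3·12 = 279 + 0 + 360 + 42 + 231 + 36 = 948; overall_B = 948/15 = 63.2000.
Difference = 48.4000 − 63.2000 = -14.8000 ≈ -14.8.

-14.8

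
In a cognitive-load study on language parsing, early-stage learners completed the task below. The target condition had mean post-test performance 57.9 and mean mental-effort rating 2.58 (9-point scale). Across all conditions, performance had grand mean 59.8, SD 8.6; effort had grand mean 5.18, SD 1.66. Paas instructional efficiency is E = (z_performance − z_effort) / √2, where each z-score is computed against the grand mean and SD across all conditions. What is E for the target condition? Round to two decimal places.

z_performance = (57.9 − 59.8) / 8.6 = -1.9000 / 8.6 = -0.2209.
z_effort = (2.58 − 5.18) / 1.66 = -2.6000 / 1.66 = -1.5663.
z_P − z_E = -0.2209 − (-1.5663) = 1.3454.
E = 1.3454 / √2 = 1.3454 / 1.41421 = 0.9513 ≈ 0.95.

0.95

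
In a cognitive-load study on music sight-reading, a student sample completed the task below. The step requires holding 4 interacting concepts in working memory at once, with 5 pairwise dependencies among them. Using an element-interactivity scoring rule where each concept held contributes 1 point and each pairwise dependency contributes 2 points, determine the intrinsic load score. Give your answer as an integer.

Element contribution: 4 × 1 = 4.
Interaction contribution: 5 × 2 = 10.
Intrinsic load = 4 + 10 = 14.

14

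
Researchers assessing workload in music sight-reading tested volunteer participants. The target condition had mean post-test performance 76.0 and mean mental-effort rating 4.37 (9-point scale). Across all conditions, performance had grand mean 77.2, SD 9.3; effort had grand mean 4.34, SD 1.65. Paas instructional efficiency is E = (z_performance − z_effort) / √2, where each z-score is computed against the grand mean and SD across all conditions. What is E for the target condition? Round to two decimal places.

-0.10

z_performance = (76.0 − 77.2) / 9.3 = -1.2000 / 9.3 = -0.1290.
z_effort = (4.37 − 4.34) / 1.65 = 0.0300 / 1.65 = 0.0182.
z_P − z_E = -0.1290 − 0.0182 = -0.1472.
E = -0.1472 / √2 = -0.1472 / 1.41421 = -0.1041 ≈ -0.10.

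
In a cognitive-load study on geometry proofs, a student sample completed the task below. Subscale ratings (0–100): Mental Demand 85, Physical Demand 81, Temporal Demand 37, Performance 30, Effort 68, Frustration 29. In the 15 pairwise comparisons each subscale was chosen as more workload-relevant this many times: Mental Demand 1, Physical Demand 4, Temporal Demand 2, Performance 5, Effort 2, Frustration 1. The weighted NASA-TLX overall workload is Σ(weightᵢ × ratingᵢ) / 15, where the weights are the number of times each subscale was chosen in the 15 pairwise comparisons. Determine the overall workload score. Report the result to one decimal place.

53.2

The tallies are the weights (they sum to 15).
Weighted sum = 1·85 + 4·81 + 2·37 + 5·30 + 2·68 + 1·29
            = 85 + 324 + 74 + 150 + 136 + 29 = 798.
Overall workload = 798 / 15 = 53.2000 ≈ 53.2.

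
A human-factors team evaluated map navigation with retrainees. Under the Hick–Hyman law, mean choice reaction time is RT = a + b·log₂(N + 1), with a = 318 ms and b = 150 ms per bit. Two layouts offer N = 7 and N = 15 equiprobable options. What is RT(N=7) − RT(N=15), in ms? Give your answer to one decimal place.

RT(7) = 318 + 150·log₂(8) = 318 + 150·3.0000 = 768.0000 ms.
RT(15) = 318 + 150·log₂(16) = 318 + 150·4.0000 = 918.0000 ms.
Difference = 768.0000 − 918.0000 = -150.0000 ≈ -150.0 ms.

-150.0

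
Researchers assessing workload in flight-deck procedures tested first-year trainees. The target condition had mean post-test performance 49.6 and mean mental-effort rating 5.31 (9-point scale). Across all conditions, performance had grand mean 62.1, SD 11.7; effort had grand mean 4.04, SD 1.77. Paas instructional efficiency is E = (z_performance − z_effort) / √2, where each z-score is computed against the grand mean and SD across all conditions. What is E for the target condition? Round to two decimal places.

-1.26

z_performance = (49.6 − 62.1) / 11.7 = -12.5000 / 11.7 = -1.0684.
z_effort = (5.31 − 4.04) / 1.77 = 1.2700 / 1.77 = 0.7175.
z_P − z_E = -1.0684 − 0.7175 = -1.7859.
E = -1.7859 / √2 = -1.7859 / 1.41421 = -1.2628 ≈ -1.26.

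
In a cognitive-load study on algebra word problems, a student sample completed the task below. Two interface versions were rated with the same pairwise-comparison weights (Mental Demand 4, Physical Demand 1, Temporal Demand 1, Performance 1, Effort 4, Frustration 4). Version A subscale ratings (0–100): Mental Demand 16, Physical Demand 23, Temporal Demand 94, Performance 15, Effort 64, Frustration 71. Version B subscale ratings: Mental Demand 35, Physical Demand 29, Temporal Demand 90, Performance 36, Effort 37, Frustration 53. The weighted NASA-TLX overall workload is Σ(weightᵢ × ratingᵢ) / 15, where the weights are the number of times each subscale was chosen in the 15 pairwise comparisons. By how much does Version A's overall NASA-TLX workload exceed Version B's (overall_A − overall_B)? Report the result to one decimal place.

Version A weighted sum = 4·16 + 1·23 + 1·94 + 1·15 + 4·64 + 4·71 = 64 + 23 + 94 + 15 + 256 + 284 = 736; overall_A = 736/15 = 49.0667.
Version B weighted sum = 4·35 + 1·29 + 1·90 + 1·36 + 4·37 + 4·53 = 140 + 29 + 90 + 36 + 148 + 212 = 655; overall_B = 655/15 = 43.6667.
Difference = 49.0667 − 43.6667 = 5.4000 ≈ 5.4.

5.4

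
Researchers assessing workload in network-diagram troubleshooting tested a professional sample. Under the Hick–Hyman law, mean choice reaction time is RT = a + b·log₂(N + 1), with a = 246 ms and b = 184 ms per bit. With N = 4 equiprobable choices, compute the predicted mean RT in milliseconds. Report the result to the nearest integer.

673

log₂(4 + 1) = log₂(5) = 2.3219.
RT = 246 + 184 × 2.3219 = 246 + 427.2296 = 673.2296 ms.
≈ 673 ms.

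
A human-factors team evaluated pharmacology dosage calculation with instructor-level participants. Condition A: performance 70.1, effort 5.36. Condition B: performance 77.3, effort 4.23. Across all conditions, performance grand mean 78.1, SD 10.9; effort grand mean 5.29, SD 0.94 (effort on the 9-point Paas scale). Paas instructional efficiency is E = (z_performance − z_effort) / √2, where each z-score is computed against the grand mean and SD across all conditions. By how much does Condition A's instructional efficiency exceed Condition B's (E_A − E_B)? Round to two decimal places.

Condition A: z_P = (70.1 − 78.1)/10.9 = -0.7339; z_E = (5.36 − 5.29)/0.94 = 0.0745; E_A = (-0.7339 − 0.0745)/√2 = -0.5716.
Condition B: z_P = (77.3 − 78.1)/10.9 = -0.0734; z_E = (4.23 − 5.29)/0.94 = -1.1277; E_B = (-0.0734 − (-1.1277))/√2 = 0.7455.
E_A − E_B = -0.5716 − 0.7455 = -1.3171 ≈ -1.32.

-1.32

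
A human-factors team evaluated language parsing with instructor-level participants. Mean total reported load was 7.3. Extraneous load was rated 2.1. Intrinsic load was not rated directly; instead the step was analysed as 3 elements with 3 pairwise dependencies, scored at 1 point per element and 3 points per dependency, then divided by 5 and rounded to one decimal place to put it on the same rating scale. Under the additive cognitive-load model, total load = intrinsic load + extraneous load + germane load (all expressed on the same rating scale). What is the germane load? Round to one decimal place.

2.8

Intrinsic (element-interactivity): (3 × 1 + 3 × 3) / 5 = 12 / 5 = 2.4000 → 2.4.
germane load = total − intrinsic − extraneous
             = 7.3 − 2.4 − 2.1 = 2.8.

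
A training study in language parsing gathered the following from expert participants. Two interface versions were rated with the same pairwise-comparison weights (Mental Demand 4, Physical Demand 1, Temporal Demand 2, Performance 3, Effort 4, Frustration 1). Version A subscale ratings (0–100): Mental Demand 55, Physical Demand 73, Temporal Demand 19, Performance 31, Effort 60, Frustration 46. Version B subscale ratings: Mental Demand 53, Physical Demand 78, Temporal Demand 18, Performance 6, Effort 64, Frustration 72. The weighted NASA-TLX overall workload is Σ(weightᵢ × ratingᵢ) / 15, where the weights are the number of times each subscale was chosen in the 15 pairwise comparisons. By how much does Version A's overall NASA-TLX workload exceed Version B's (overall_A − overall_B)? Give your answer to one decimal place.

2.5

Version A weighted sum = 4·55 + 1·73 + 2·19 + 3·31 + 4·60 + 1·46 = 220 + 73 + 38 + 93 + 240 + 46 = 710; overall_A = 710/15 = 47.3333.
Version B weighted sum = 4·53 + 1·78 + 2·18 + 3·6 + 4·64 + 1·72 = 212 + 78 + 36 + 18 + 256 + 72 = 672; overall_B = 672/15 = 44.8000.
Difference = 47.3333 − 44.8000 = 2.5333 ≈ 2.5.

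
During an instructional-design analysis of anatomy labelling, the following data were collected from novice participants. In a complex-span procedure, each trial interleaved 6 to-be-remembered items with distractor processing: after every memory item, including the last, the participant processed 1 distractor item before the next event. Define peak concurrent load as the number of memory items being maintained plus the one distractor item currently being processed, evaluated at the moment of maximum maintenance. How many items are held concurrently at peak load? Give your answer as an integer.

Maintenance is greatest during the distractor(s) after memory item 6: all 6 memory items are being held.
One distractor item is concurrently being processed.
Peak concurrent load = 6 + 1 = 7 items.

7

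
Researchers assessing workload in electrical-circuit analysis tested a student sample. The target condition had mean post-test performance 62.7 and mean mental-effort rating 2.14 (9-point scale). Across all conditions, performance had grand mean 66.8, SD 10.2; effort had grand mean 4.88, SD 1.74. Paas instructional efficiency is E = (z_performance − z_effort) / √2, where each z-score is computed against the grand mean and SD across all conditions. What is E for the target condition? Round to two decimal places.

0.83

z_performance = (62.7 − 66.8) / 10.2 = -4.1000 / 10.2 = -0.4020.
z_effort = (2.14 − 4.88) / 1.74 = -2.7400 / 1.74 = -1.5747.
z_P − z_E = -0.4020 − (-1.5747) = 1.1727.
E = 1.1727 / √2 = 1.1727 / 1.41421 = 0.8292 ≈ 0.83.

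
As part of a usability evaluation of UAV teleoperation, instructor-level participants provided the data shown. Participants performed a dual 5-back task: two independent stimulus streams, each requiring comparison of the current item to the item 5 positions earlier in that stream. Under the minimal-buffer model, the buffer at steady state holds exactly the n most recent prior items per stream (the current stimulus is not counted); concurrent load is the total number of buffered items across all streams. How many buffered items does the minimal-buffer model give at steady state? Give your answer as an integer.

10

Each stream's buffer holds its 5 most recent prior items.
Two independent streams: 2 × 5 = 10 buffered items at steady state.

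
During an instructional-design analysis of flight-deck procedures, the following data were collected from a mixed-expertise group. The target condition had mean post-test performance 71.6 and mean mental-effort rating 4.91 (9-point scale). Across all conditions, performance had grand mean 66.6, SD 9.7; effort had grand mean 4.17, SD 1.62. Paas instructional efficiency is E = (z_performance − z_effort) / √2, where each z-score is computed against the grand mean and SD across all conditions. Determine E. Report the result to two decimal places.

0.04

z_performance = (71.6 − 66.6) / 9.7 = 5.0000 / 9.7 = 0.5155.
z_effort = (4.91 − 4.17) / 1.62 = 0.7400 / 1.62 = 0.4568.
z_P − z_E = 0.5155 − 0.4568 = 0.0587.
E = 0.0587 / √2 = 0.0587 / 1.41421 = 0.0415 ≈ 0.04.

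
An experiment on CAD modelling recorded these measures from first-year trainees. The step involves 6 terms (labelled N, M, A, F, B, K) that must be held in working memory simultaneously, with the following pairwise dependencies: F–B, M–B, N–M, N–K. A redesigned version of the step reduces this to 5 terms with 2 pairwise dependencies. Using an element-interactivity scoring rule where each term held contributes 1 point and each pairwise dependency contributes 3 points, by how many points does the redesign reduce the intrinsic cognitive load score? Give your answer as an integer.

7

Original: 6 × 1 + 4 × 3 = 6 + 12 = 18.
Redesigned: 5 × 1 + 2 × 3 = 5 + 6 = 11.
Reduction = 18 − 11 = 7.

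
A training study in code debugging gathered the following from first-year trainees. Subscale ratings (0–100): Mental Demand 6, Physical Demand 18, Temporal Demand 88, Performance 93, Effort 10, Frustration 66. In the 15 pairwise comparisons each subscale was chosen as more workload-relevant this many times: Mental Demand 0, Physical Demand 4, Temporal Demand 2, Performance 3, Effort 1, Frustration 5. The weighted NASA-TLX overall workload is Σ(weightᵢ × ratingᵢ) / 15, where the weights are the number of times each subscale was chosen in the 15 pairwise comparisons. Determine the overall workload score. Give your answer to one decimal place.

The tallies are the weights (they sum to 15).
Weighted sum = 0·6 + 4·18 + 2·88 + 3·93 + 1·10 + 5·66
            = 0 + 72 + 176 + 279 + 10 + 330 = 867.
Overall workload = 867 / 15 = 57.8000 ≈ 57.8.

57.8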